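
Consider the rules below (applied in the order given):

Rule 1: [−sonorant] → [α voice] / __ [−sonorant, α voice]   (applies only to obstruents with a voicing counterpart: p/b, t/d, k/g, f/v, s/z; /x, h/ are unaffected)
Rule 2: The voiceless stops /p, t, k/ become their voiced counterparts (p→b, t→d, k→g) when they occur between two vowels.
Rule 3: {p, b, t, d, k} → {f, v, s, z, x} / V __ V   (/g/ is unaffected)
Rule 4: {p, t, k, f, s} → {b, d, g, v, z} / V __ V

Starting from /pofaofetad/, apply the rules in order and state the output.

povaovezad

Rule 1 (regressive voicing assimilation): no segment meets the environment; /pofaofetad/ is unchanged.
Rule 2 (intervocalic voicing): /t/ is a voiceless stop between vowels /e/ and /a/, so it voices to [d]. /pofaofetad/ → pofaofedad.
Rule 3 (intervocalic spirantization): /d/ is a stop between vowels /e/ and /a/, so it spirantizes to the fricative [z]. /pofaofedad/ → pofaofezad.
Rule 4 (intervocalic voicing): /f/ is a voiceless obstruent between vowels /o/ and /a/, so it voices to [v]. /f/ is a voiceless obstruent between vowels /o/ and /e/, so it voices to [v]. /pofaofezad/ → povaovezad.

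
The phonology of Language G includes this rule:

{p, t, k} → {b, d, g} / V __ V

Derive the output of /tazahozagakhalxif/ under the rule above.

No segment of /tazahozagakhalxif/ meets the structural description of the rule, so the form surfaces unchanged.

tazahozagakhalxif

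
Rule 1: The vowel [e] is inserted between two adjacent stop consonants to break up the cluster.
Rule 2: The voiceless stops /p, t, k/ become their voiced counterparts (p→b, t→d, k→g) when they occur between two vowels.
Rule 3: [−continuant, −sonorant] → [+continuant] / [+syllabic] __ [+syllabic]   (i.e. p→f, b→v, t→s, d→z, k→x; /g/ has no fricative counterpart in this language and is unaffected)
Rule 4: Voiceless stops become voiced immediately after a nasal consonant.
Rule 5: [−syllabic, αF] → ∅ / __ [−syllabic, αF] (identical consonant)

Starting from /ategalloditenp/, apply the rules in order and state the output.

azegalozizenb

Rule 1 (stop-cluster e-epenthesis): no segment meets the environment; /ategalloditenp/ is unchanged.
Rule 2 (intervocalic voicing): /t/ is a voiceless stop between vowels /a/ and /e/, so it voices to [d]. /t/ is a voiceless stop between vowels /i/ and /e/, so it voices to [d]. /ategalloditenp/ → adegallodidenp.
Rule 3 (intervocalic spirantization): /d/ is a stop between vowels /a/ and /e/, so it spirantizes to the fricative [z]. /d/ is a stop between vowels /o/ and /i/, so it spirantizes to the fricative [z]. /d/ is a stop between vowels /i/ and /e/, so it spirantizes to the fricative [z]. /adegallodidenp/ → azegallozizenp.
Rule 4 (post-nasal voicing): /p/ is a voiceless stop immediately after the nasal /n/, so it voices to [b]. /azegallozizenp/ → azegallozizenb.
Rule 5 (degemination): /ll/ is a geminate; the first /l/ deletes. /azegallozizenb/ → azegalozizenb.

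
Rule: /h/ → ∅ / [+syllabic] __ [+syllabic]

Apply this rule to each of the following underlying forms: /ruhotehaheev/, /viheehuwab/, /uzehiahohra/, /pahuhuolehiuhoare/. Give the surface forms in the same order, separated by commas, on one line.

/ruhotehaheev/: /h/ occurs between vowels /u/ and /o/, so it deletes. /h/ occurs between vowels /e/ and /a/, so it deletes. /h/ occurs between vowels /a/ and /e/, so it deletes. → [ruoteaeev].
/viheehuwab/: /h/ occurs between vowels /i/ and /e/, so it deletes. /h/ occurs between vowels /e/ and /u/, so it deletes. → [vieeuwab].
/uzehiahohra/: /h/ occurs between vowels /e/ and /i/, so it deletes. /h/ occurs between vowels /a/ and /o/, so it deletes. → [uzeiaohra].
/pahuhuolehiuhoare/: /h/ occurs between vowels /a/ and /u/, so it deletes. /h/ occurs between vowels /u/ and /u/, so it deletes. /h/ occurs between vowels /e/ and /i/, so it deletes. /h/ occurs between vowels /u/ and /o/, so it deletes. → [pauuoleiuoare].

ruoteaeev, vieeuwab, uzeiaohra, pauuoleiuoare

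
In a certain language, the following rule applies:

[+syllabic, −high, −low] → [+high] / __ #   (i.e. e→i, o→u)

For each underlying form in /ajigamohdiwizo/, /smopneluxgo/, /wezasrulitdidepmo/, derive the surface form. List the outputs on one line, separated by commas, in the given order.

/ajigamohdiwizo/: /o/ is a mid vowel in word-final position, so it raises to [u]. → [ajigamohdiwizu].
/smopneluxgo/: /o/ is a mid vowel in word-final position, so it raises to [u]. → [smopneluxgu].
/wezasrulitdidepmo/: /o/ is a mid vowel in word-final position, so it raises to [u]. → [wezasrulitdidepmu].

ajigamohdiwizu, smopneluxgu, wezasrulitdidepmu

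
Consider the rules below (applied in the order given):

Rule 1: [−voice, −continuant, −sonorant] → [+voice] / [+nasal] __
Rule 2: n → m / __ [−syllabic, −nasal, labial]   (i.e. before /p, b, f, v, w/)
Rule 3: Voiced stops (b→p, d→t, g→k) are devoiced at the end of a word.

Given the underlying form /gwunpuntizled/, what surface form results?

Rule 1 (post-nasal voicing): /p/ is a voiceless stop immediately after the nasal /n/, so it voices to [b]. /t/ is a voiceless stop immediately after the nasal /n/, so it voices to [d]. /gwunpuntizled/ → gwunbundizled.
Rule 2 (nasal place assimilation): /n/ precedes the labial consonant /b/, so it assimilates in place to [m]. /gwunbundizled/ → gwumbundizled.
Rule 3 (final devoicing): /d/ is a voiced stop in word-final position, so it devoices to [t]. /gwumbundizled/ → gwumbundizlet.

gwumbundizlet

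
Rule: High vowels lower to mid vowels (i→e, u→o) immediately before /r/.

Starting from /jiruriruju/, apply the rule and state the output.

jeroreruju

/i/ is a high vowel immediately before /r/, so it lowers to [e].
/u/ is a high vowel immediately before /r/, so it lowers to [o].
/i/ is a high vowel immediately before /r/, so it lowers to [e].
The other instances of /u/ do not occur in the required environment and remain unchanged.
Surface form: [jeroreruju].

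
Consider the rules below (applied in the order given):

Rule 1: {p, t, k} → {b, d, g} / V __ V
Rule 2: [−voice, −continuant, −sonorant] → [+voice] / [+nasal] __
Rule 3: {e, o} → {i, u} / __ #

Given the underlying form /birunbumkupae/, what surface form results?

Rule 1 (intervocalic voicing): /p/ is a voiceless stop between vowels /u/ and /a/, so it voices to [b]. /birunbumkupae/ → birunbumkubae.
Rule 2 (post-nasal voicing): /k/ is a voiceless stop immediately after the nasal /m/, so it voices to [g]. /birunbumkubae/ → birunbumgubae.
Rule 3 (final vowel raising): /e/ is a mid vowel in word-final position, so it raises to [i]. /birunbumgubae/ → birunbumgubai.

birunbumgubai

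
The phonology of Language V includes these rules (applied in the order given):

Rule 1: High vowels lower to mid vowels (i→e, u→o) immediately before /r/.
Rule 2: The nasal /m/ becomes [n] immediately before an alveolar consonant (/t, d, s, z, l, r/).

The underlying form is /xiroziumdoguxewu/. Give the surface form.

Rule 1 (pre-rhotic lowering): /i/ is a high vowel immediately before /r/, so it lowers to [e]. /xiroziumdoguxewu/ → xeroziumdoguxewu.
Rule 2 (nasal place assimilation): /m/ precedes the alveolar consonant /d/, so it assimilates in place to [n]. /xeroziumdoguxewu/ → xeroziundoguxewu.

xeroziundoguxewu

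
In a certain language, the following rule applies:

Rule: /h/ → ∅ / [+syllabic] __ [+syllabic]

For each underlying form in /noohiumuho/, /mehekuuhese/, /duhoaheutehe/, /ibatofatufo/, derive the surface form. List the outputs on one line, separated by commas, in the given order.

/noohiumuho/: /h/ occurs between vowels /o/ and /i/, so it deletes. /h/ occurs between vowels /u/ and /o/, so it deletes. → [nooiumuo].
/mehekuuhese/: /h/ occurs between vowels /e/ and /e/, so it deletes. /h/ occurs between vowels /u/ and /e/, so it deletes. → [meekuuese].
/duhoaheutehe/: /h/ occurs between vowels /u/ and /o/, so it deletes. /h/ occurs between vowels /a/ and /e/, so it deletes. /h/ occurs between vowels /e/ and /e/, so it deletes. → [duoaeutee].
/ibatofatufo/: the rule's environment is not met; surfaces unchanged as [ibatofatufo].

nooiumuo, meekuuese, duoaeutee, ibatofatufo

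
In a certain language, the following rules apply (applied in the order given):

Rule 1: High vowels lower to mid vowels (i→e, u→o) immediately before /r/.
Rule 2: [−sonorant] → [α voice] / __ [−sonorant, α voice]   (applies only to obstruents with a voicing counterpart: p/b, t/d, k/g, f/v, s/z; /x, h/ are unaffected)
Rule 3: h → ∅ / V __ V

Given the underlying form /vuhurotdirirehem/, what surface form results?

vuorodderereem

Rule 1 (pre-rhotic lowering): /u/ is a high vowel immediately before /r/, so it lowers to [o]. /i/ is a high vowel immediately before /r/, so it lowers to [e]. /i/ is a high vowel immediately before /r/, so it lowers to [e]. /vuhurotdirirehem/ → vuhorotdererehem.
Rule 2 (regressive voicing assimilation): /t/ precedes the voiced obstruent /d/, so it voices to [d] by assimilation. /vuhorotdererehem/ → vuhoroddererehem.
Rule 3 (intervocalic h-deletion): /h/ occurs between vowels /u/ and /o/, so it deletes. /h/ occurs between vowels /e/ and /e/, so it deletes. /vuhoroddererehem/ → vuorodderereem.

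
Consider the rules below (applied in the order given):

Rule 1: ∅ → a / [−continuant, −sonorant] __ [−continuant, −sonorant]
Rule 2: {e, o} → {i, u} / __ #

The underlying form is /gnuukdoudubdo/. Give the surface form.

Rule 1 (stop-cluster a-epenthesis): /k/ and /d/ form a stop–stop cluster, so [a] is inserted between them. /b/ and /d/ form a stop–stop cluster, so [a] is inserted between them. /gnuukdoudubdo/ → gnuukadoudubado.
Rule 2 (final vowel raising): /o/ is a mid vowel in word-final position, so it raises to [u]. /gnuukadoudubado/ → gnuukadoudubadu.

gnuukadoudubadu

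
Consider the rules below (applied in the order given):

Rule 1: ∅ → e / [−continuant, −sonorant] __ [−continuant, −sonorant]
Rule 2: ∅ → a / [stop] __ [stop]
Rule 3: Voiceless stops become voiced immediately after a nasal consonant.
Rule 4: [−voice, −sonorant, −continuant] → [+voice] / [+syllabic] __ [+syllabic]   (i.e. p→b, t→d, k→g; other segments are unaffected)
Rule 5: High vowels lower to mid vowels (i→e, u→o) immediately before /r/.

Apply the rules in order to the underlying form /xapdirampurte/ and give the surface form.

xabederamborte

Rule 1 (stop-cluster e-epenthesis): /p/ and /d/ form a stop–stop cluster, so [e] is inserted between them. /xapdirampurte/ → xapedirampurte.
Rule 2 (stop-cluster a-epenthesis): no segment meets the environment; /xapedirampurte/ is unchanged.
Rule 3 (post-nasal voicing): /p/ is a voiceless stop immediately after the nasal /m/, so it voices to [b]. /xapedirampurte/ → xapediramburte.
Rule 4 (intervocalic voicing): /p/ is a voiceless stop between vowels /a/ and /e/, so it voices to [b]. /xapediramburte/ → xabediramburte.
Rule 5 (pre-rhotic lowering): /i/ is a high vowel immediately before /r/, so it lowers to [e]. /u/ is a high vowel immediately before /r/, so it lowers to [o]. /xabediramburte/ → xabederamborte.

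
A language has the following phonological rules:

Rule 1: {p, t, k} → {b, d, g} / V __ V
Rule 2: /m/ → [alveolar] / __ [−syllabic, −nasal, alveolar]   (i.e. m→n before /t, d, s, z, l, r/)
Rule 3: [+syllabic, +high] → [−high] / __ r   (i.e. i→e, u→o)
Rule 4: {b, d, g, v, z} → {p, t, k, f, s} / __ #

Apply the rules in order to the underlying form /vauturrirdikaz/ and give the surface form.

vaudorrerdigas

Rule 1 (intervocalic voicing): /t/ is a voiceless stop between vowels /u/ and /u/, so it voices to [d]. /k/ is a voiceless stop between vowels /i/ and /a/, so it voices to [g]. /vauturrirdikaz/ → vaudurrirdigaz.
Rule 2 (nasal place assimilation): no segment meets the environment; /vaudurrirdigaz/ is unchanged.
Rule 3 (pre-rhotic lowering): /u/ is a high vowel immediately before /r/, so it lowers to [o]. /i/ is a high vowel immediately before /r/, so it lowers to [e]. /vaudurrirdigaz/ → vaudorrerdigaz.
Rule 4 (final devoicing): /z/ is a voiced obstruent in word-final position, so it devoices to [s]. /vaudorrerdigaz/ → vaudorrerdigas.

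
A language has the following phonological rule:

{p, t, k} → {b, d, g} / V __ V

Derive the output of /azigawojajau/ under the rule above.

No segment of /azigawojajau/ meets the structural description of the rule, so the form surfaces unchanged.

azigawojajau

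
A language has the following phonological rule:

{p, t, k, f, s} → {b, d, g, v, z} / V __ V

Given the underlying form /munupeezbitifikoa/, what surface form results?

/p/ is a voiceless obstruent between vowels /u/ and /e/, so it voices to [b].
/t/ is a voiceless obstruent between vowels /i/ and /i/, so it voices to [d].
/f/ is a voiceless obstruent between vowels /i/ and /i/, so it voices to [v].
/k/ is a voiceless obstruent between vowels /i/ and /o/, so it voices to [g].
Surface form: [munubeezbidivigoa].

munubeezbidivigoa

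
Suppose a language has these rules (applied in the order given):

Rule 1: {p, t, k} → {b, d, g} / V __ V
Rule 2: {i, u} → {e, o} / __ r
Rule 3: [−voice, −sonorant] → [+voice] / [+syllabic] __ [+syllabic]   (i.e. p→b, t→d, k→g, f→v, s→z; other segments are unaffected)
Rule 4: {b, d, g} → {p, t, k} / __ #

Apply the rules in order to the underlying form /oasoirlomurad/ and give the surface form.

Rule 1 (intervocalic voicing): no segment meets the environment; /oasoirlomurad/ is unchanged.
Rule 2 (pre-rhotic lowering): /i/ is a high vowel immediately before /r/, so it lowers to [e]. /u/ is a high vowel immediately before /r/, so it lowers to [o]. /oasoirlomurad/ → oasoerlomorad.
Rule 3 (intervocalic voicing): /s/ is a voiceless obstruent between vowels /a/ and /o/, so it voices to [z]. /oasoerlomorad/ → oazoerlomorad.
Rule 4 (final devoicing): /d/ is a voiced stop in word-final position, so it devoices to [t]. /oazoerlomorad/ → oazoerlomorat.

oazoerlomorat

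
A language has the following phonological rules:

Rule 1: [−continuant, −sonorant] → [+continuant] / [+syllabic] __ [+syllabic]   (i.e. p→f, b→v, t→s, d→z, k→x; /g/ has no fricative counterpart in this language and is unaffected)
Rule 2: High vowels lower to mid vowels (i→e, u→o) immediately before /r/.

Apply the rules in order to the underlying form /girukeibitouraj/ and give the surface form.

Rule 1 (intervocalic spirantization): /k/ is a stop between vowels /u/ and /e/, so it spirantizes to the fricative [x]. /b/ is a stop between vowels /i/ and /i/, so it spirantizes to the fricative [v]. /t/ is a stop between vowels /i/ and /o/, so it spirantizes to the fricative [s]. /girukeibitouraj/ → giruxeivisouraj.
Rule 2 (pre-rhotic lowering): /i/ is a high vowel immediately before /r/, so it lowers to [e]. /u/ is a high vowel immediately before /r/, so it lowers to [o]. /giruxeivisouraj/ → geruxeivisooraj.

geruxeivisooraj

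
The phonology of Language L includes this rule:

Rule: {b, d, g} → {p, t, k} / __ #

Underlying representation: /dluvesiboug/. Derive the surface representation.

dluvesibouk

/g/ is a voiced stop in word-final position, so it devoices to [k].
Surface form: [dluvesibouk].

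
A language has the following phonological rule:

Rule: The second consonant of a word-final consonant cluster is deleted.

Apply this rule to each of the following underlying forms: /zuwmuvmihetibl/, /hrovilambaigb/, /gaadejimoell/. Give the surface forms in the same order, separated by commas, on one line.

zuwmuvmihetib, hrovilambaig, gaadejimoel

/zuwmuvmihetibl/: /l/ is the second consonant of a word-final cluster /bl/, so it deletes. → [zuwmuvmihetib].
/hrovilambaigb/: /b/ is the second consonant of a word-final cluster /gb/, so it deletes. → [hrovilambaig].
/gaadejimoell/: /l/ is the second consonant of a word-final cluster /ll/, so it deletes. → [gaadejimoel].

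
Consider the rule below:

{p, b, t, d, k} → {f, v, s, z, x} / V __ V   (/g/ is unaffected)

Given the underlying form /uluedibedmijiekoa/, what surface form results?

uluezivedmijiexoa

Scanning /uluedibedmijiekoa/: /d/ is a stop between vowels /e/ and /i/, so it spirantizes to the fricative [z]; /b/ is a stop between vowels /i/ and /e/, so it spirantizes to the fricative [v]; /d/ at position 9 is not in the conditioning environment; /k/ is a stop between vowels /e/ and /o/, so it spirantizes to the fricative [x].
Result: [uluezivedmijiexoa].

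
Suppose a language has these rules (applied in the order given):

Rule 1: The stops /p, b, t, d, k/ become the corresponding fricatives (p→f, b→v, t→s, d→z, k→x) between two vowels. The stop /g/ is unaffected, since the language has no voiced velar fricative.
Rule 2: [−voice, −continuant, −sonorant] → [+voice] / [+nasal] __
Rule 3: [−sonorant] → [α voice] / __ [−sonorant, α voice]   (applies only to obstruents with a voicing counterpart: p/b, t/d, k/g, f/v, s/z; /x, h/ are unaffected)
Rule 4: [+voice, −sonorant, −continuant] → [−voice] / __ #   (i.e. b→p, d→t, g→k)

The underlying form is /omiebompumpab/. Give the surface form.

Rule 1 (intervocalic spirantization): /b/ is a stop between vowels /e/ and /o/, so it spirantizes to the fricative [v]. /omiebompumpab/ → omievompumpab.
Rule 2 (post-nasal voicing): /p/ is a voiceless stop immediately after the nasal /m/, so it voices to [b]. /p/ is a voiceless stop immediately after the nasal /m/, so it voices to [b]. /omievompumpab/ → omievombumbab.
Rule 3 (regressive voicing assimilation): no segment meets the environment; /omievombumbab/ is unchanged.
Rule 4 (final devoicing): /b/ is a voiced stop in word-final position, so it devoices to [p]. /omievombumbab/ → omievombumbap.

omievombumbap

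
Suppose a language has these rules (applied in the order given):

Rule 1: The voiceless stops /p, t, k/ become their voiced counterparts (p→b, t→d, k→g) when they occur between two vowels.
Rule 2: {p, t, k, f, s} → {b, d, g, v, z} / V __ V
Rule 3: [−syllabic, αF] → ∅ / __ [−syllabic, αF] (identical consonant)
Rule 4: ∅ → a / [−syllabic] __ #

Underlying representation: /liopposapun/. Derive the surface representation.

Rule 1 (intervocalic voicing): /p/ is a voiceless stop between vowels /a/ and /u/, so it voices to [b]. /liopposapun/ → liopposabun.
Rule 2 (intervocalic voicing): /s/ is a voiceless obstruent between vowels /o/ and /a/, so it voices to [z]. /liopposabun/ → lioppozabun.
Rule 3 (degemination): /pp/ is a geminate; the first /p/ deletes. /lioppozabun/ → liopozabun.
Rule 4 (final a-epenthesis): the form ends in the consonant /n/, so [a] is inserted word-finally. /liopozabun/ → liopozabuna.

liopozabuna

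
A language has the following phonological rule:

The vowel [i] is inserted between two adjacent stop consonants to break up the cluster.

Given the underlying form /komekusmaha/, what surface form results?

No segment of /komekusmaha/ meets the structural description of the rule, so the form surfaces unchanged.

komekusmaha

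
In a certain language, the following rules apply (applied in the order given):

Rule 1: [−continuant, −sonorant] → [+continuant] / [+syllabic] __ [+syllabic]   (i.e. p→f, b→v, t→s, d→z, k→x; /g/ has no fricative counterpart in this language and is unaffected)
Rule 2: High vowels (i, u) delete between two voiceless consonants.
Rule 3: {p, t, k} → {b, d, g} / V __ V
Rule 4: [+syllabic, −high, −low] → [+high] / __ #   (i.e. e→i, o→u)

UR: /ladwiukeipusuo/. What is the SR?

ladwiuxeifsuu

Rule 1 (intervocalic spirantization): /k/ is a stop between vowels /u/ and /e/, so it spirantizes to the fricative [x]. /p/ is a stop between vowels /i/ and /u/, so it spirantizes to the fricative [f]. /ladwiukeipusuo/ → ladwiuxeifusuo.
Rule 2 (high vowel syncope): /u/ is a high vowel flanked by voiceless consonants /f/ and /s/, so it deletes. /ladwiuxeifusuo/ → ladwiuxeifsuo.
Rule 3 (intervocalic voicing): no segment meets the environment; /ladwiuxeifsuo/ is unchanged.
Rule 4 (final vowel raising): /o/ is a mid vowel in word-final position, so it raises to [u]. /ladwiuxeifsuo/ → ladwiuxeifsuu.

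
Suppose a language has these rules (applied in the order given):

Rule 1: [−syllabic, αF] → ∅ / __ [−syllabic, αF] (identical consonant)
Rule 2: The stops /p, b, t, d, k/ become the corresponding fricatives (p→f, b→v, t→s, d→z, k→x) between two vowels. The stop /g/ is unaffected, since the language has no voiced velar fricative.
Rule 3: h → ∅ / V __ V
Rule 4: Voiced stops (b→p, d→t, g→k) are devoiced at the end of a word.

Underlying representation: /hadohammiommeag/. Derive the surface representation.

Rule 1 (degemination): /mm/ is a geminate; the first /m/ deletes. /mm/ is a geminate; the first /m/ deletes. /hadohammiommeag/ → hadohamiomeag.
Rule 2 (intervocalic spirantization): /d/ is a stop between vowels /a/ and /o/, so it spirantizes to the fricative [z]. /hadohamiomeag/ → hazohamiomeag.
Rule 3 (intervocalic h-deletion): /h/ occurs between vowels /o/ and /a/, so it deletes. /hazohamiomeag/ → hazoamiomeag.
Rule 4 (final devoicing): /g/ is a voiced stop in word-final position, so it devoices to [k]. /hazoamiomeag/ → hazoamiomeak.

hazoamiomeak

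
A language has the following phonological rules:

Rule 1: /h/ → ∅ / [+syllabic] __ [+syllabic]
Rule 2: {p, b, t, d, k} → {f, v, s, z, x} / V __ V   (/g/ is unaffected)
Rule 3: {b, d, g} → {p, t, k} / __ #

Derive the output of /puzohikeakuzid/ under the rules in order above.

Rule 1 (intervocalic h-deletion): /h/ occurs between vowels /o/ and /i/, so it deletes. /puzohikeakuzid/ → puzoikeakuzid.
Rule 2 (intervocalic spirantization): /k/ is a stop between vowels /i/ and /e/, so it spirantizes to the fricative [x]. /k/ is a stop between vowels /a/ and /u/, so it spirantizes to the fricative [x]. /puzoikeakuzid/ → puzoixeaxuzid.
Rule 3 (final devoicing): /d/ is a voiced stop in word-final position, so it devoices to [t]. /puzoixeaxuzid/ → puzoixeaxuzit.

puzoixeaxuzit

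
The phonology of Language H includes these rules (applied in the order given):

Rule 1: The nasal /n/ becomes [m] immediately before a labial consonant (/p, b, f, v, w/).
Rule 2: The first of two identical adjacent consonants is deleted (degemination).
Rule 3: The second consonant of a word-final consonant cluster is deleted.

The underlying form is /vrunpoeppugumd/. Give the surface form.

vrumpoepugum

Rule 1 (nasal place assimilation): /n/ precedes the labial consonant /p/, so it assimilates in place to [m]. /vrunpoeppugumd/ → vrumpoeppugumd.
Rule 2 (degemination): /pp/ is a geminate; the first /p/ deletes. /vrumpoeppugumd/ → vrumpoepugumd.
Rule 3 (final cluster simplification): /d/ is the second consonant of a word-final cluster /md/, so it deletes. /vrumpoepugumd/ → vrumpoepugum.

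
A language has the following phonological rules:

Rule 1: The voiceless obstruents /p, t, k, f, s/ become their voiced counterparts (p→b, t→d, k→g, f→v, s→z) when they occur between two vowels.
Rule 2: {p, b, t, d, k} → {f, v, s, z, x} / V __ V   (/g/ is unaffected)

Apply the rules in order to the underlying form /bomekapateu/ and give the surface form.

bomegavazeu

Rule 1 (intervocalic voicing): /k/ is a voiceless obstruent between vowels /e/ and /a/, so it voices to [g]. /p/ is a voiceless obstruent between vowels /a/ and /a/, so it voices to [b]. /t/ is a voiceless obstruent between vowels /a/ and /e/, so it voices to [d]. /bomekapateu/ → bomegabadeu.
Rule 2 (intervocalic spirantization): /b/ is a stop between vowels /a/ and /a/, so it spirantizes to the fricative [v]. /d/ is a stop between vowels /a/ and /e/, so it spirantizes to the fricative [z]. /bomegabadeu/ → bomegavazeu.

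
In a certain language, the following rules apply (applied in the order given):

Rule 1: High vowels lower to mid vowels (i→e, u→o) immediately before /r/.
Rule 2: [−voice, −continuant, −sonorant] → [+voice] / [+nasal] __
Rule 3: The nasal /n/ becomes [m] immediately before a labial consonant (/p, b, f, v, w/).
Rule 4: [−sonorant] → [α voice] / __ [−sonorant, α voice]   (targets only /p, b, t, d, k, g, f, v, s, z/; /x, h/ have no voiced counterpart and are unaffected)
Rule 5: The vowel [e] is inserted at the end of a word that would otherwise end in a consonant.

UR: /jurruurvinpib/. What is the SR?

Rule 1 (pre-rhotic lowering): /u/ is a high vowel immediately before /r/, so it lowers to [o]. /u/ is a high vowel immediately before /r/, so it lowers to [o]. /jurruurvinpib/ → jorruorvinpib.
Rule 2 (post-nasal voicing): /p/ is a voiceless stop immediately after the nasal /n/, so it voices to [b]. /jorruorvinpib/ → jorruorvinbib.
Rule 3 (nasal place assimilation): /n/ precedes the labial consonant /b/, so it assimilates in place to [m]. /jorruorvinbib/ → jorruorvimbib.
Rule 4 (regressive voicing assimilation): no segment meets the environment; /jorruorvimbib/ is unchanged.
Rule 5 (final e-epenthesis): the form ends in the consonant /b/, so [e] is inserted word-finally. /jorruorvimbib/ → jorruorvimbibe.

jorruorvimbibe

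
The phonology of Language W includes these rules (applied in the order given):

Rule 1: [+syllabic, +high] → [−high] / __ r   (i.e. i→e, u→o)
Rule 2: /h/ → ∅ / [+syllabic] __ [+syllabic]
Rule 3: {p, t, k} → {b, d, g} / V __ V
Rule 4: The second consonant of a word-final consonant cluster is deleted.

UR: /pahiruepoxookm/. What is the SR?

paerueboxook

Rule 1 (pre-rhotic lowering): /i/ is a high vowel immediately before /r/, so it lowers to [e]. /pahiruepoxookm/ → paheruepoxookm.
Rule 2 (intervocalic h-deletion): /h/ occurs between vowels /a/ and /e/, so it deletes. /paheruepoxookm/ → paeruepoxookm.
Rule 3 (intervocalic voicing): /p/ is a voiceless stop between vowels /e/ and /o/, so it voices to [b]. /paeruepoxookm/ → paerueboxookm.
Rule 4 (final cluster simplification): /m/ is the second consonant of a word-final cluster /km/, so it deletes. /paerueboxookm/ → paerueboxook.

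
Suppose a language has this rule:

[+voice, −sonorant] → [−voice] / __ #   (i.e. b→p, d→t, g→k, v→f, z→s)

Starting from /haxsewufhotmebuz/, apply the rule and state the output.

haxsewufhotmebus

Scanning /haxsewufhotmebuz/: /b/ at position 14 is not in the conditioning environment; /z/ is a voiced obstruent in word-final position, so it devoices to [s].
Result: [haxsewufhotmebus].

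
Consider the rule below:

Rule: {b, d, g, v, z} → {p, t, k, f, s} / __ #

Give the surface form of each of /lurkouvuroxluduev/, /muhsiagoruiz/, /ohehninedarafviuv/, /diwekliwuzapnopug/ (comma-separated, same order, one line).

/lurkouvuroxluduev/: /v/ is a voiced obstruent in word-final position, so it devoices to [f]. → [lurkouvuroxluduef].
/muhsiagoruiz/: /z/ is a voiced obstruent in word-final position, so it devoices to [s]. → [muhsiagoruis].
/ohehninedarafviuv/: /v/ is a voiced obstruent in word-final position, so it devoices to [f]. → [ohehninedarafviuf].
/diwekliwuzapnopug/: /g/ is a voiced obstruent in word-final position, so it devoices to [k]. → [diwekliwuzapnopuk].

lurkouvuroxluduef, muhsiagoruis, ohehninedarafviuf, diwekliwuzapnopuk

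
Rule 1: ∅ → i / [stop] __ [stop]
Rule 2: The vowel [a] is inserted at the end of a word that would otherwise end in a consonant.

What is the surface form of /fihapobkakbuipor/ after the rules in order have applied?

fihapobikakibuipora

Rule 1 (stop-cluster i-epenthesis): /b/ and /k/ form a stop–stop cluster, so [i] is inserted between them. /k/ and /b/ form a stop–stop cluster, so [i] is inserted between them. /fihapobkakbuipor/ → fihapobikakibuipor.
Rule 2 (final a-epenthesis): the form ends in the consonant /r/, so [a] is inserted word-finally. /fihapobikakibuipor/ → fihapobikakibuipora.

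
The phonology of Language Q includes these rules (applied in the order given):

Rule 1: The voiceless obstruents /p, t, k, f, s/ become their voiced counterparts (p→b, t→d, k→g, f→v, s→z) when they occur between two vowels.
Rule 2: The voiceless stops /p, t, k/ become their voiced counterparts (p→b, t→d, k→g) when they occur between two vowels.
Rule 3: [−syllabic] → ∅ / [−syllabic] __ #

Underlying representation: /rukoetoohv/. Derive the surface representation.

rugoedooh

Rule 1 (intervocalic voicing): /k/ is a voiceless obstruent between vowels /u/ and /o/, so it voices to [g]. /t/ is a voiceless obstruent between vowels /e/ and /o/, so it voices to [d]. /rukoetoohv/ → rugoedoohv.
Rule 2 (intervocalic voicing): no segment meets the environment; /rugoedoohv/ is unchanged.
Rule 3 (final cluster simplification): /v/ is the second consonant of a word-final cluster /hv/, so it deletes. /rugoedoohv/ → rugoedooh.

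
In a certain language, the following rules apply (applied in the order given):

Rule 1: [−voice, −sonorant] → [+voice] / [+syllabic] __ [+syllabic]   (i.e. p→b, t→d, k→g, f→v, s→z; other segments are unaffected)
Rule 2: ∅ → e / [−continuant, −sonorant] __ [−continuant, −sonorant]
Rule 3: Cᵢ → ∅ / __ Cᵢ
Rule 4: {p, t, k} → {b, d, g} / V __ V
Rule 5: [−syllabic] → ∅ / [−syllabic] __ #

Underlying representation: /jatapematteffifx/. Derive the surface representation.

jadabemadedefif

Rule 1 (intervocalic voicing): /t/ is a voiceless obstruent between vowels /a/ and /a/, so it voices to [d]. /p/ is a voiceless obstruent between vowels /a/ and /e/, so it voices to [b]. /jatapematteffifx/ → jadabematteffifx.
Rule 2 (stop-cluster e-epenthesis): /t/ and /t/ form a stop–stop cluster, so [e] is inserted between them. /jadabematteffifx/ → jadabemateteffifx.
Rule 3 (degemination): /ff/ is a geminate; the first /f/ deletes. /jadabemateteffifx/ → jadabematetefifx.
Rule 4 (intervocalic voicing): /t/ is a voiceless stop between vowels /a/ and /e/, so it voices to [d]. /t/ is a voiceless stop between vowels /e/ and /e/, so it voices to [d]. /jadabematetefifx/ → jadabemadedefifx.
Rule 5 (final cluster simplification): /x/ is the second consonant of a word-final cluster /fx/, so it deletes. /jadabemadedefifx/ → jadabemadedefif.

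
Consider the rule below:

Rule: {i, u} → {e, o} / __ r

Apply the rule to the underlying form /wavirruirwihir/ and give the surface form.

waverruerwiher

Scanning /wavirruirwihir/: /i/ is a high vowel immediately before /r/, so it lowers to [e]; /u/ at position 7 is not in the conditioning environment; /i/ is a high vowel immediately before /r/, so it lowers to [e]; /i/ at position 11 is not in the conditioning environment; /i/ is a high vowel immediately before /r/, so it lowers to [e].
Result: [waverruerwiher].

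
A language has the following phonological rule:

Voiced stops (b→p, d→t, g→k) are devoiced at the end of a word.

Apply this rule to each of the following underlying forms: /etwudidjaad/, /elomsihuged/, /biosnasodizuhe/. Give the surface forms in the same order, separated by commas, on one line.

etwudidjaat, elomsihuget, biosnasodizuhe

/etwudidjaad/: /d/ is a voiced stop in word-final position, so it devoices to [t]. → [etwudidjaat].
/elomsihuged/: /d/ is a voiced stop in word-final position, so it devoices to [t]. → [elomsihuget].
/biosnasodizuhe/: the rule's environment is not met; surfaces unchanged as [biosnasodizuhe].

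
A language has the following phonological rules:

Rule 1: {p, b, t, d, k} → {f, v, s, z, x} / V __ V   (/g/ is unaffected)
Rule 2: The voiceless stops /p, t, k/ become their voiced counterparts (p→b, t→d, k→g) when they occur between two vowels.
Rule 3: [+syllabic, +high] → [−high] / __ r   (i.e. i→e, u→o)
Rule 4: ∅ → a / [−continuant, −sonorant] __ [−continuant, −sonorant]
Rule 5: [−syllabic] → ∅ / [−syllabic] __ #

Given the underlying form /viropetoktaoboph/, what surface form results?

verofesokataovop

Rule 1 (intervocalic spirantization): /p/ is a stop between vowels /o/ and /e/, so it spirantizes to the fricative [f]. /t/ is a stop between vowels /e/ and /o/, so it spirantizes to the fricative [s]. /b/ is a stop between vowels /o/ and /o/, so it spirantizes to the fricative [v]. /viropetoktaoboph/ → virofesoktaovoph.
Rule 2 (intervocalic voicing): no segment meets the environment; /virofesoktaovoph/ is unchanged.
Rule 3 (pre-rhotic lowering): /i/ is a high vowel immediately before /r/, so it lowers to [e]. /virofesoktaovoph/ → verofesoktaovoph.
Rule 4 (stop-cluster a-epenthesis): /k/ and /t/ form a stop–stop cluster, so [a] is inserted between them. /verofesoktaovoph/ → verofesokataovoph.
Rule 5 (final cluster simplification): /h/ is the second consonant of a word-final cluster /ph/, so it deletes. /verofesokataovoph/ → verofesokataovop.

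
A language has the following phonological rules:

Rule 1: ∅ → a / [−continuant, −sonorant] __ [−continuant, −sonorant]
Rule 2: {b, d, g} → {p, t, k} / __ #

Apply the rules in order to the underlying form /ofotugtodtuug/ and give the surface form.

Rule 1 (stop-cluster a-epenthesis): /g/ and /t/ form a stop–stop cluster, so [a] is inserted between them. /d/ and /t/ form a stop–stop cluster, so [a] is inserted between them. /ofotugtodtuug/ → ofotugatodatuug.
Rule 2 (final devoicing): /g/ is a voiced stop in word-final position, so it devoices to [k]. /ofotugatodatuug/ → ofotugatodatuuk.

ofotugatodatuuk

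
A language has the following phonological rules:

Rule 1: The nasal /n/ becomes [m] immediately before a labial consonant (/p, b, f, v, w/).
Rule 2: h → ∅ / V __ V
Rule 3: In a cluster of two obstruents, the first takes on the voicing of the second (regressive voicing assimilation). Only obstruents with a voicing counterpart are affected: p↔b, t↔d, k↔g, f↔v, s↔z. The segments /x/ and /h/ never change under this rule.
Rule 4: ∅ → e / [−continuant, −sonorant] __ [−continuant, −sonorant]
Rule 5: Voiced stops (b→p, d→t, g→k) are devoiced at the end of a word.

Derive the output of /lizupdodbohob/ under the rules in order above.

Rule 1 (nasal place assimilation): no segment meets the environment; /lizupdodbohob/ is unchanged.
Rule 2 (intervocalic h-deletion): /h/ occurs between vowels /o/ and /o/, so it deletes. /lizupdodbohob/ → lizupdodboob.
Rule 3 (regressive voicing assimilation): /p/ precedes the voiced obstruent /d/, so it voices to [b] by assimilation. /lizupdodboob/ → lizubdodboob.
Rule 4 (stop-cluster e-epenthesis): /b/ and /d/ form a stop–stop cluster, so [e] is inserted between them. /d/ and /b/ form a stop–stop cluster, so [e] is inserted between them. /lizubdodboob/ → lizubedodeboob.
Rule 5 (final devoicing): /b/ is a voiced stop in word-final position, so it devoices to [p]. /lizubedodeboob/ → lizubedodeboop.

lizubedodeboop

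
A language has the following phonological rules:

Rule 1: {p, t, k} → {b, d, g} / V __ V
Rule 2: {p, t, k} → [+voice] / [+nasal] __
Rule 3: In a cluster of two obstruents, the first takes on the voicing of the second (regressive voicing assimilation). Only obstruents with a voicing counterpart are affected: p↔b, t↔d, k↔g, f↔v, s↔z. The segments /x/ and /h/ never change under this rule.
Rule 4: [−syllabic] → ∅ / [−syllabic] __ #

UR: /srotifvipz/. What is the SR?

srodivvib

Rule 1 (intervocalic voicing): /t/ is a voiceless stop between vowels /o/ and /i/, so it voices to [d]. /srotifvipz/ → srodifvipz.
Rule 2 (post-nasal voicing): no segment meets the environment; /srodifvipz/ is unchanged.
Rule 3 (regressive voicing assimilation): /f/ precedes the voiced obstruent /v/, so it voices to [v] by assimilation. /p/ precedes the voiced obstruent /z/, so it voices to [b] by assimilation. /srodifvipz/ → srodivvibz.
Rule 4 (final cluster simplification): /z/ is the second consonant of a word-final cluster /bz/, so it deletes. /srodivvibz/ → srodivvib.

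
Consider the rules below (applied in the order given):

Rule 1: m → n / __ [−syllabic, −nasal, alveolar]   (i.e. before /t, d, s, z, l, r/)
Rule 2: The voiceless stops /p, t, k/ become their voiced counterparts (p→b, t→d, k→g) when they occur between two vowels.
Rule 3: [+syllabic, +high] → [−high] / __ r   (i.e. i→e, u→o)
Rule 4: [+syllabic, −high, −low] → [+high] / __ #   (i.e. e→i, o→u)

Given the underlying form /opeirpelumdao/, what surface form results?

obeerpelundau

Rule 1 (nasal place assimilation): /m/ precedes the alveolar consonant /d/, so it assimilates in place to [n]. /opeirpelumdao/ → opeirpelundao.
Rule 2 (intervocalic voicing): /p/ is a voiceless stop between vowels /o/ and /e/, so it voices to [b]. /opeirpelundao/ → obeirpelundao.
Rule 3 (pre-rhotic lowering): /i/ is a high vowel immediately before /r/, so it lowers to [e]. /obeirpelundao/ → obeerpelundao.
Rule 4 (final vowel raising): /o/ is a mid vowel in word-final position, so it raises to [u]. /obeerpelundao/ → obeerpelundau.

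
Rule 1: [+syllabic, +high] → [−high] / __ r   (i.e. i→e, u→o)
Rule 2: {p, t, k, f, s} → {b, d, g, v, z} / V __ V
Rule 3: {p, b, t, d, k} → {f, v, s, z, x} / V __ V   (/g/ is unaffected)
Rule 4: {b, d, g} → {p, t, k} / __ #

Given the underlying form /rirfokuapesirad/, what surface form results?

Rule 1 (pre-rhotic lowering): /i/ is a high vowel immediately before /r/, so it lowers to [e]. /i/ is a high vowel immediately before /r/, so it lowers to [e]. /rirfokuapesirad/ → rerfokuapeserad.
Rule 2 (intervocalic voicing): /k/ is a voiceless obstruent between vowels /o/ and /u/, so it voices to [g]. /p/ is a voiceless obstruent between vowels /a/ and /e/, so it voices to [b]. /s/ is a voiceless obstruent between vowels /e/ and /e/, so it voices to [z]. /rerfokuapeserad/ → rerfoguabezerad.
Rule 3 (intervocalic spirantization): /b/ is a stop between vowels /a/ and /e/, so it spirantizes to the fricative [v]. /rerfoguabezerad/ → rerfoguavezerad.
Rule 4 (final devoicing): /d/ is a voiced stop in word-final position, so it devoices to [t]. /rerfoguavezerad/ → rerfoguavezerat.

rerfoguavezerat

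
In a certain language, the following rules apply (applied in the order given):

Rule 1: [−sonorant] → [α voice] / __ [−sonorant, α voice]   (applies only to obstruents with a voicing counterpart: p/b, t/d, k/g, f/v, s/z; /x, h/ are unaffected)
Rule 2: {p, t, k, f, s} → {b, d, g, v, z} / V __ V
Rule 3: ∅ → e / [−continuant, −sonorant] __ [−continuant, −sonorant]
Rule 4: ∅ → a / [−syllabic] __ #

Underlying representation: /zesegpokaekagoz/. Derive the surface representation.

Rule 1 (regressive voicing assimilation): /g/ precedes the voiceless obstruent /p/, so it devoices to [k] by assimilation. /zesegpokaekagoz/ → zesekpokaekagoz.
Rule 2 (intervocalic voicing): /s/ is a voiceless obstruent between vowels /e/ and /e/, so it voices to [z]. /k/ is a voiceless obstruent between vowels /o/ and /a/, so it voices to [g]. /k/ is a voiceless obstruent between vowels /e/ and /a/, so it voices to [g]. /zesekpokaekagoz/ → zezekpogaegagoz.
Rule 3 (stop-cluster e-epenthesis): /k/ and /p/ form a stop–stop cluster, so [e] is inserted between them. /zezekpogaegagoz/ → zezekepogaegagoz.
Rule 4 (final a-epenthesis): the form ends in the consonant /z/, so [a] is inserted word-finally. /zezekepogaegagoz/ → zezekepogaegagoza.

zezekepogaegagoza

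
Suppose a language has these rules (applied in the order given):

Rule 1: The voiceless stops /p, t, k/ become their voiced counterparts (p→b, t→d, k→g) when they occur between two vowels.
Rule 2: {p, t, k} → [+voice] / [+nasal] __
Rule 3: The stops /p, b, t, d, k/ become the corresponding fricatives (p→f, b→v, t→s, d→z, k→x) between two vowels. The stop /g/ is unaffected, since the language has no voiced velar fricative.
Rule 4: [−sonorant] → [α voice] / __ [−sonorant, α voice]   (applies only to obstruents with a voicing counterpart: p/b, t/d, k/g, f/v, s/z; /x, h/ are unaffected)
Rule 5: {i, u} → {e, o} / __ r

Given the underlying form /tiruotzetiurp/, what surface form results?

teruodzeziorp

Rule 1 (intervocalic voicing): /t/ is a voiceless stop between vowels /e/ and /i/, so it voices to [d]. /tiruotzetiurp/ → tiruotzediurp.
Rule 2 (post-nasal voicing): no segment meets the environment; /tiruotzediurp/ is unchanged.
Rule 3 (intervocalic spirantization): /d/ is a stop between vowels /e/ and /i/, so it spirantizes to the fricative [z]. /tiruotzediurp/ → tiruotzeziurp.
Rule 4 (regressive voicing assimilation): /t/ precedes the voiced obstruent /z/, so it voices to [d] by assimilation. /tiruotzeziurp/ → tiruodzeziurp.
Rule 5 (pre-rhotic lowering): /i/ is a high vowel immediately before /r/, so it lowers to [e]. /u/ is a high vowel immediately before /r/, so it lowers to [o]. /tiruodzeziurp/ → teruodzeziorp.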